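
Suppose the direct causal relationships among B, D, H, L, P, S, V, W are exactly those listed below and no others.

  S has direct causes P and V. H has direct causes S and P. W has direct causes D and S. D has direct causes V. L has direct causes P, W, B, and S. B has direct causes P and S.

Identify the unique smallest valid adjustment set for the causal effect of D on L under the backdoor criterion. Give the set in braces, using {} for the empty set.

{V}

Variables eligible for adjustment (non-descendants of D, excluding D and L): {B, H, P, S, V}.
Backdoor paths from D to L:
  P1: D <- V -> S <- P -> B -> L
  P2: D <- V -> S <- P -> L
  P3: D <- V -> S -> B <- P -> L
  P4: D <- V -> S -> B -> L
  P5: D <- V -> S -> H <- P -> B -> L
  P6: D <- V -> S -> H <- P -> L
  P7: D <- V -> S -> W -> L
  P8: D <- V -> S -> L
The empty set is not sufficient: P4 (D <- V -> S -> B -> L) has no collider blocking it and no conditioned non-collider, so it is open.
Try {V}:
  P1: blocked at fork node V ∈ conditioning set.
  P2: blocked at fork node V ∈ conditioning set.
  P3: blocked at fork node V ∈ conditioning set.
  P4: blocked at fork node V ∈ conditioning set.
  P5: blocked at fork node V ∈ conditioning set.
  P6: blocked at fork node V ∈ conditioning set.
  P7: blocked at fork node V ∈ conditioning set.
  P8: blocked at fork node V ∈ conditioning set.
{V} contains no descendant of D and blocks every backdoor path.
No other singleton works — e.g. {P} leaves P4 open — so {V} is the unique smallest valid adjustment set.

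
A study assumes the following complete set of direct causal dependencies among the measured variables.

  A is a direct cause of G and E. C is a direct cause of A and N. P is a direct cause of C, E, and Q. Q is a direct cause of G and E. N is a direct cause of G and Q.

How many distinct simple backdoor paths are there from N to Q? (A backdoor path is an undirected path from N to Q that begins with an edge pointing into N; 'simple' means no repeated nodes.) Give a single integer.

A backdoor path from N to Q is any simple undirected path whose first edge points into N (i.e. leaves N via a parent).
Parents of N: {C}.
Enumerating:
  P1: N <- C <- P -> Q
  P2: N <- C <- P -> E <- A -> G <- Q
  P3: N <- C <- P -> E <- Q
  P4: N <- C -> A -> E <- P -> Q
  P5: N <- C -> A -> E <- Q
  P6: N <- C -> A -> G <- Q
That exhausts the simple backdoor paths. Count: 6.

6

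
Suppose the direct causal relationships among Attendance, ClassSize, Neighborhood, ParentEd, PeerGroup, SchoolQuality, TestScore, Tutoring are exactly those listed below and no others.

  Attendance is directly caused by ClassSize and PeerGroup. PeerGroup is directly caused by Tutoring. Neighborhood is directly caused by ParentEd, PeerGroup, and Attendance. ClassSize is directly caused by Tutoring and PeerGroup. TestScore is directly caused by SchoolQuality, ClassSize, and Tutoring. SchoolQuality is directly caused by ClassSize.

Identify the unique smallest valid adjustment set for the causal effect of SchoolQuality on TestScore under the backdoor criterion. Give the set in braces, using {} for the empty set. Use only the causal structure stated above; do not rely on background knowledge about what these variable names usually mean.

Variables eligible for adjustment (non-descendants of SchoolQuality, excluding SchoolQuality and TestScore): {Attendance, ClassSize, Neighborhood, ParentEd, PeerGroup, Tutoring}.
Backdoor paths from SchoolQuality to TestScore:
  P1: SchoolQuality <- ClassSize <- Tutoring -> TestScore
  P2: SchoolQuality <- ClassSize <- PeerGroup <- Tutoring -> TestScore
  P3: SchoolQuality <- ClassSize -> Attendance <- PeerGroup <- Tutoring -> TestScore
  P4: SchoolQuality <- ClassSize -> Attendance -> Neighborhood <- PeerGroup <- Tutoring -> TestScore
  P5: SchoolQuality <- ClassSize -> TestScore
The empty set is not sufficient: P1 (SchoolQuality <- ClassSize <- Tutoring -> TestScore) has no collider blocking it and no conditioned non-collider, so it is open.
Try {ClassSize}:
  P1: blocked at chain node ClassSize ∈ conditioning set.
  P2: blocked at chain node ClassSize ∈ conditioning set.
  P3: blocked at fork node ClassSize ∈ conditioning set.
  P4: blocked at fork node ClassSize ∈ conditioning set.
  P5: blocked at fork node ClassSize ∈ conditioning set.
{ClassSize} contains no descendant of SchoolQuality and blocks every backdoor path.
No other singleton works — e.g. {ParentEd} leaves P1 open — so {ClassSize} is the unique smallest valid adjustment set.

{ClassSize}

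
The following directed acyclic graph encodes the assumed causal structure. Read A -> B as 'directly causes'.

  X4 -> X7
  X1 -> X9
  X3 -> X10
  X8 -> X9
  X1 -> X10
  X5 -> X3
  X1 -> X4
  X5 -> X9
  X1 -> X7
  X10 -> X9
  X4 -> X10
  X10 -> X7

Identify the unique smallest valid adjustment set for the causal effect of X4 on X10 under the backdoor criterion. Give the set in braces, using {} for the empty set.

Variables eligible for adjustment (non-descendants of X4, excluding X4 and X10): {X1, X3, X5, X8}.
Backdoor paths from X4 to X10:
  P1: X4 <- X1 -> X10
  P2: X4 <- X1 -> X9 <- X5 -> X3 -> X10
  P3: X4 <- X1 -> X9 <- X10
  P4: X4 <- X1 -> X7 <- X10
The empty set is not sufficient: P1 (X4 <- X1 -> X10) has no collider blocking it and no conditioned non-collider, so it is open.
Try {X1}:
  P1: blocked at fork node X1 ∈ conditioning set.
  P2: blocked at fork node X1 ∈ conditioning set.
  P3: blocked at fork node X1 ∈ conditioning set.
  P4: blocked at fork node X1 ∈ conditioning set.
{X1} contains no descendant of X4 and blocks every backdoor path.
No other singleton works — e.g. {X5} leaves P1 open — so {X1} is the unique smallest valid adjustment set.

{X1}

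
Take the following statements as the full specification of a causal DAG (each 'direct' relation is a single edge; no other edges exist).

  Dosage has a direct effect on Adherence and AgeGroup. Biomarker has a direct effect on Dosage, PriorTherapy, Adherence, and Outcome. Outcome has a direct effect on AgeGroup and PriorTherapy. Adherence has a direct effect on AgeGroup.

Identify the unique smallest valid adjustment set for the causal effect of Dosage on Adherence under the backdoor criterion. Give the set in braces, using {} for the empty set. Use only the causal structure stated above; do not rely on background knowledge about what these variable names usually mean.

Variables eligible for adjustment (non-descendants of Dosage, excluding Dosage and Adherence): {Biomarker, Outcome, PriorTherapy}.
Backdoor paths from Dosage to Adherence:
  P1: Dosage <- Biomarker -> Adherence
  P2: Dosage <- Biomarker -> Outcome -> AgeGroup <- Adherence
  P3: Dosage <- Biomarker -> PriorTherapy <- Outcome -> AgeGroup <- Adherence
The empty set is not sufficient: P1 (Dosage <- Biomarker -> Adherence) has no collider blocking it and no conditioned non-collider, so it is open.
Try {Biomarker}:
  P1: blocked at fork node Biomarker ∈ conditioning set.
  P2: blocked at fork node Biomarker ∈ conditioning set.
  P3: blocked at fork node Biomarker ∈ conditioning set.
{Biomarker} contains no descendant of Dosage and blocks every backdoor path.
No other singleton works — e.g. {Outcome} leaves P1 open — so {Biomarker} is the unique smallest valid adjustment set.

{Biomarker}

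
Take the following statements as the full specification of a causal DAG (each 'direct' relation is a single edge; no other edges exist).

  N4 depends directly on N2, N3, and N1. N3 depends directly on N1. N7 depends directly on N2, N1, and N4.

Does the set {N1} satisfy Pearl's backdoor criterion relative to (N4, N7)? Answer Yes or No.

No

Backdoor paths from N4 to N7 (paths whose first edge points into N4):
  P1: N4 <- N1 -> N7
  P2: N4 <- N3 <- N1 -> N7
  P3: N4 <- N2 -> N7
Condition 1 (no descendant of N4 in the set): holds — descendants of N4 are {N7}; none are in {N1}.
Condition 2 (every backdoor path blocked by {N1}):
  P1: blocked at fork node N1 ∈ conditioning set.
  P2: blocked at fork node N1 ∈ conditioning set.
  P3: open — no interior node is in the conditioning set.
{N1} does not satisfy the backdoor criterion.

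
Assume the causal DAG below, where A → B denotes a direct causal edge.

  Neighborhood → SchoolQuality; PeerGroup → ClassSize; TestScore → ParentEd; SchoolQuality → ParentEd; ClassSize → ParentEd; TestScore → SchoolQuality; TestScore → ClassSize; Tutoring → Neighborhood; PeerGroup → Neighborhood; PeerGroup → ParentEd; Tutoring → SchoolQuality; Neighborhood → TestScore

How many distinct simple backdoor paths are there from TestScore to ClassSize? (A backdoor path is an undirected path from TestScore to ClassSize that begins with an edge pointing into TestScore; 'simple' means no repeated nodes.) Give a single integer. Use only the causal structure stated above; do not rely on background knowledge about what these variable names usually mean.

6

A backdoor path from TestScore to ClassSize is any simple undirected path whose first edge points into TestScore (i.e. leaves TestScore via a parent).
Parents of TestScore: {Neighborhood}.
Enumerating:
  P1: TestScore <- Neighborhood <- Tutoring -> SchoolQuality -> ParentEd <- PeerGroup -> ClassSize
  P2: TestScore <- Neighborhood <- Tutoring -> SchoolQuality -> ParentEd <- ClassSize
  P3: TestScore <- Neighborhood <- PeerGroup -> ClassSize
  P4: TestScore <- Neighborhood <- PeerGroup -> ParentEd <- ClassSize
  P5: TestScore <- Neighborhood -> SchoolQuality -> ParentEd <- PeerGroup -> ClassSize
  P6: TestScore <- Neighborhood -> SchoolQuality -> ParentEd <- ClassSize
That exhausts the simple backdoor paths. Count: 6.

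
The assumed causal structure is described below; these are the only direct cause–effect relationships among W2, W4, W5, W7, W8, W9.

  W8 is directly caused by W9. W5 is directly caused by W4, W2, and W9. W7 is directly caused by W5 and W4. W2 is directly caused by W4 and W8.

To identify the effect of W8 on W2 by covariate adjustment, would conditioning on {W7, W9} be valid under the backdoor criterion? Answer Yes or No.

No

Backdoor paths from W8 to W2 (paths whose first edge points into W8):
  P1: W8 <- W9 -> W5 <- W4 -> W2
  P2: W8 <- W9 -> W5 <- W2
  P3: W8 <- W9 -> W5 -> W7 <- W4 -> W2
Condition 1 (no descendant of W8 in the set): FAILS — W7 is a descendant of W8.
Condition 2 (every backdoor path blocked by {W7, W9}):
  P1: blocked at fork node W9 ∈ conditioning set.
  P2: blocked at fork node W9 ∈ conditioning set.
  P3: blocked at fork node W9 ∈ conditioning set.
{W7, W9} does not satisfy the backdoor criterion.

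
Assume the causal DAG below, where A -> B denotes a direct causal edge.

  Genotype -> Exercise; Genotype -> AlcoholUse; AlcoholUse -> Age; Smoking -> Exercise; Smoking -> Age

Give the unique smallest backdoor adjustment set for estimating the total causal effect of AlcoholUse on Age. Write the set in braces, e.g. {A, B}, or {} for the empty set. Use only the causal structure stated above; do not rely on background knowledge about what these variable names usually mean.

{}

Variables eligible for adjustment (non-descendants of AlcoholUse, excluding AlcoholUse and Age): {Exercise, Genotype, Smoking}.
Backdoor paths from AlcoholUse to Age:
  P1: AlcoholUse <- Genotype -> Exercise <- Smoking -> Age
Each backdoor path contains an unconditioned collider, so every path is already blocked with the empty conditioning set:
  P1: blocked at collider Exercise (neither it nor any descendant is in the conditioning set).
The empty set is therefore the unique smallest valid set.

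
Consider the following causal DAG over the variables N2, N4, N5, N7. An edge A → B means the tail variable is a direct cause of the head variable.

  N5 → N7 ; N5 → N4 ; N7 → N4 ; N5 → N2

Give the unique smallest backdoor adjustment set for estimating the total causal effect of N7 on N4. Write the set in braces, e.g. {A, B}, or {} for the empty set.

{N5}

Variables eligible for adjustment (non-descendants of N7, excluding N7 and N4): {N2, N5}.
Backdoor paths from N7 to N4:
  P1: N7 <- N5 -> N4
The empty set is not sufficient: P1 (N7 <- N5 -> N4) has no collider blocking it and no conditioned non-collider, so it is open.
Try {N5}:
  P1: blocked at fork node N5 ∈ conditioning set.
{N5} contains no descendant of N7 and blocks every backdoor path.
No other singleton works — e.g. {N2} leaves P1 open — so {N5} is the unique smallest valid adjustment set.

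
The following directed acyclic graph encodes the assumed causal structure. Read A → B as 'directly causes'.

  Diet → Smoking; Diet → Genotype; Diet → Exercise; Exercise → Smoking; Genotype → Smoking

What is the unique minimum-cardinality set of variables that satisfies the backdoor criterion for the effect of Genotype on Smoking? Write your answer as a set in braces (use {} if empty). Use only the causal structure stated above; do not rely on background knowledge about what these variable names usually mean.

Variables eligible for adjustment (non-descendants of Genotype, excluding Genotype and Smoking): {Diet, Exercise}.
Backdoor paths from Genotype to Smoking:
  P1: Genotype <- Diet -> Exercise -> Smoking
  P2: Genotype <- Diet -> Smoking
The empty set is not sufficient: P1 (Genotype <- Diet -> Exercise -> Smoking) has no collider blocking it and no conditioned non-collider, so it is open.
Try {Diet}:
  P1: blocked at fork node Diet ∈ conditioning set.
  P2: blocked at fork node Diet ∈ conditioning set.
{Diet} contains no descendant of Genotype and blocks every backdoor path.
No other singleton works — e.g. {Exercise} leaves P2 open — so {Diet} is the unique smallest valid adjustment set.

{Diet}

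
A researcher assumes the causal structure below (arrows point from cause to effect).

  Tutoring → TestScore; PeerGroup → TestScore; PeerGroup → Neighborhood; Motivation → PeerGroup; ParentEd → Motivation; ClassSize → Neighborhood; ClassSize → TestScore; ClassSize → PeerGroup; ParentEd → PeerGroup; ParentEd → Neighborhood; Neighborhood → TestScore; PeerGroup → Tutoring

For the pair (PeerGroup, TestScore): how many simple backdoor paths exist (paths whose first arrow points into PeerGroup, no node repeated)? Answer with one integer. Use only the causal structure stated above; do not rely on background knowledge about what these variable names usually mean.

6

A backdoor path from PeerGroup to TestScore is any simple undirected path whose first edge points into PeerGroup (i.e. leaves PeerGroup via a parent).
Parents of PeerGroup: {ClassSize, Motivation, ParentEd}.
Enumerating:
  P1: PeerGroup <- ClassSize -> Neighborhood -> TestScore
  P2: PeerGroup <- ClassSize -> TestScore
  P3: PeerGroup <- ParentEd -> Neighborhood <- ClassSize -> TestScore
  P4: PeerGroup <- ParentEd -> Neighborhood -> TestScore
  P5: PeerGroup <- Motivation <- ParentEd -> Neighborhood <- ClassSize -> TestScore
  P6: PeerGroup <- Motivation <- ParentEd -> Neighborhood -> TestScore
That exhausts the simple backdoor paths. Count: 6.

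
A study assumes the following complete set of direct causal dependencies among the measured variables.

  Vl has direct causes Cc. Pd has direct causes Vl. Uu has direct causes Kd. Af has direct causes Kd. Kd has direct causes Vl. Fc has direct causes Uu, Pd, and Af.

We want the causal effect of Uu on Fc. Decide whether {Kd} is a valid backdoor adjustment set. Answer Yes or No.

Yes

Backdoor paths from Uu to Fc (paths whose first edge points into Uu):
  P1: Uu <- Kd <- Vl -> Pd -> Fc
  P2: Uu <- Kd -> Af -> Fc
Condition 1 (no descendant of Uu in the set): holds — descendants of Uu are {Fc}; none are in {Kd}.
Condition 2 (every backdoor path blocked by {Kd}):
  P1: blocked at chain node Kd ∈ conditioning set.
  P2: blocked at fork node Kd ∈ conditioning set.
{Kd} satisfies the backdoor criterion.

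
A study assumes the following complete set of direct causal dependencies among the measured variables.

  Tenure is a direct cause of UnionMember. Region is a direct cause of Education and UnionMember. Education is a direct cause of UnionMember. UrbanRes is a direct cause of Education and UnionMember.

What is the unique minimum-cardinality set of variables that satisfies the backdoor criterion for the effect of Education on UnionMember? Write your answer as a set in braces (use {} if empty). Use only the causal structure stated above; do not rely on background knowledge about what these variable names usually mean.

{Region, UrbanRes}

Variables eligible for adjustment (non-descendants of Education, excluding Education and UnionMember): {Region, Tenure, UrbanRes}.
Backdoor paths from Education to UnionMember:
  P1: Education <- UrbanRes -> UnionMember
  P2: Education <- Region -> UnionMember
The empty set is not sufficient: P1 (Education <- UrbanRes -> UnionMember) has no collider blocking it and no conditioned non-collider, so it is open.
Try {Region, UrbanRes}:
  P1: blocked at fork node UrbanRes ∈ conditioning set.
  P2: blocked at fork node Region ∈ conditioning set.
{Region, UrbanRes} contains no descendant of Education and blocks every backdoor path.
Every element of {Region, UrbanRes} is needed (dropping Region leaves P2 open; dropping UrbanRes leaves P1 open), so no proper subset is valid.
Among all size-2 subsets of the eligible variables, only {Region, UrbanRes} blocks every backdoor path, so it is the unique smallest valid adjustment set.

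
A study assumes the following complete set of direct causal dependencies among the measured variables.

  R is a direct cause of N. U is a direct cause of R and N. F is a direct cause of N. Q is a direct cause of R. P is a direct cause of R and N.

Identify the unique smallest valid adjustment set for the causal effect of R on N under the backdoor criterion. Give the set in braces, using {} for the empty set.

Variables eligible for adjustment (non-descendants of R, excluding R and N): {F, P, Q, U}.
Backdoor paths from R to N:
  P1: R <- P -> N
  P2: R <- U -> N
The empty set is not sufficient: P1 (R <- P -> N) has no collider blocking it and no conditioned non-collider, so it is open.
Try {P, U}:
  P1: blocked at fork node P ∈ conditioning set.
  P2: blocked at fork node U ∈ conditioning set.
{P, U} contains no descendant of R and blocks every backdoor path.
Every element of {P, U} is needed (dropping P leaves P1 open; dropping U leaves P2 open), so no proper subset is valid.
Among all size-2 subsets of the eligible variables, only {P, U} blocks every backdoor path, so it is the unique smallest valid adjustment set.

{P, U}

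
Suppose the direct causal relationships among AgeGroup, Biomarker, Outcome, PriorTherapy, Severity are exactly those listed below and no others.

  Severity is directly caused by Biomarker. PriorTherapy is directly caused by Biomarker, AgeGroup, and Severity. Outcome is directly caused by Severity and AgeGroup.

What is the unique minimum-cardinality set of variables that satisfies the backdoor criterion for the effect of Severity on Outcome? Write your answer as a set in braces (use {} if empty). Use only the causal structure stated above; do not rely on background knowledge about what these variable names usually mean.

Variables eligible for adjustment (non-descendants of Severity, excluding Severity and Outcome): {AgeGroup, Biomarker}.
Backdoor paths from Severity to Outcome:
  P1: Severity <- Biomarker -> PriorTherapy <- AgeGroup -> Outcome
Each backdoor path contains an unconditioned collider, so every path is already blocked with the empty conditioning set:
  P1: blocked at collider PriorTherapy (neither it nor any descendant is in the conditioning set).
The empty set is therefore the unique smallest valid set.

{}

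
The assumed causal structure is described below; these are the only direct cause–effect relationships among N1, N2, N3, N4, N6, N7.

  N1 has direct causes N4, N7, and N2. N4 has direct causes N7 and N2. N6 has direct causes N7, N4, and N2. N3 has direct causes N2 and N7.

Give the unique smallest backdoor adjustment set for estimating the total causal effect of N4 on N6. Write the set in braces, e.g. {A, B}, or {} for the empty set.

{N2, N7}

Variables eligible for adjustment (non-descendants of N4, excluding N4 and N6): {N2, N3, N7}.
Backdoor paths from N4 to N6:
  P1: N4 <- N2 -> N3 <- N7 -> N6
  P2: N4 <- N2 -> N6
  P3: N4 <- N2 -> N1 <- N7 -> N6
  P4: N4 <- N7 -> N3 <- N2 -> N6
  P5: N4 <- N7 -> N6
  P6: N4 <- N7 -> N1 <- N2 -> N6
The empty set is not sufficient: P2 (N4 <- N2 -> N6) has no collider blocking it and no conditioned non-collider, so it is open.
Try {N2, N7}:
  P1: blocked at fork node N2 ∈ conditioning set.
  P2: blocked at fork node N2 ∈ conditioning set.
  P3: blocked at fork node N2 ∈ conditioning set.
  P4: blocked at fork node N7 ∈ conditioning set.
  P5: blocked at fork node N7 ∈ conditioning set.
  P6: blocked at fork node N7 ∈ conditioning set.
{N2, N7} contains no descendant of N4 and blocks every backdoor path.
Every element of {N2, N7} is needed (dropping N2 leaves P2 open; dropping N7 leaves P5 open), so no proper subset is valid.
Among all size-2 subsets of the eligible variables, only {N2, N7} blocks every backdoor path, so it is the unique smallest valid adjustment set.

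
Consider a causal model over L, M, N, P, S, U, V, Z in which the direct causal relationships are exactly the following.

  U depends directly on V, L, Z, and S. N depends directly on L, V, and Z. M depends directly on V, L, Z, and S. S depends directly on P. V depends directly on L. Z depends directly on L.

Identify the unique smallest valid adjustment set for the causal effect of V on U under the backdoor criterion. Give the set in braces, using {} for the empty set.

Variables eligible for adjustment (non-descendants of V, excluding V and U): {L, P, S, Z}.
Backdoor paths from V to U:
  P1: V <- L -> Z -> U
  P2: V <- L -> Z -> M <- S -> U
  P3: V <- L -> U
  P4: V <- L -> N <- Z -> U
  P5: V <- L -> N <- Z -> M <- S -> U
  P6: V <- L -> M <- Z -> U
  P7: V <- L -> M <- S -> U
The empty set is not sufficient: P1 (V <- L -> Z -> U) has no collider blocking it and no conditioned non-collider, so it is open.
Try {L}:
  P1: blocked at fork node L ∈ conditioning set.
  P2: blocked at fork node L ∈ conditioning set.
  P3: blocked at fork node L ∈ conditioning set.
  P4: blocked at fork node L ∈ conditioning set.
  P5: blocked at fork node L ∈ conditioning set.
  P6: blocked at fork node L ∈ conditioning set.
  P7: blocked at fork node L ∈ conditioning set.
{L} contains no descendant of V and blocks every backdoor path.
No other singleton works — e.g. {P} leaves P1 open — so {L} is the unique smallest valid adjustment set.

{L}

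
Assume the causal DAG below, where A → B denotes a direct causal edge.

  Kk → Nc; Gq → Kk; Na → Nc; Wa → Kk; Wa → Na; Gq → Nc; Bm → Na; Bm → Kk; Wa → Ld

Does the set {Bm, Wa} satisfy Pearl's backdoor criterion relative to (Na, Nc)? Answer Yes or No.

Yes

Backdoor paths from Na to Nc (paths whose first edge points into Na):
  P1: Na <- Bm -> Kk <- Gq -> Nc
  P2: Na <- Bm -> Kk -> Nc
  P3: Na <- Wa -> Kk <- Gq -> Nc
  P4: Na <- Wa -> Kk -> Nc
Condition 1 (no descendant of Na in the set): holds — descendants of Na are {Nc}; none are in {Bm, Wa}.
Condition 2 (every backdoor path blocked by {Bm, Wa}):
  P1: blocked at fork node Bm ∈ conditioning set.
  P2: blocked at fork node Bm ∈ conditioning set.
  P3: blocked at fork node Wa ∈ conditioning set.
  P4: blocked at fork node Wa ∈ conditioning set.
{Bm, Wa} satisfies the backdoor criterion.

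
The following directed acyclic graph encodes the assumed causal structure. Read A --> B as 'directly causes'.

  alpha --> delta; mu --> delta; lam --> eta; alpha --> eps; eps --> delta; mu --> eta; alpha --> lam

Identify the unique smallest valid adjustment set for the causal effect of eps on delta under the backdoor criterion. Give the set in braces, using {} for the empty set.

Variables eligible for adjustment (non-descendants of eps, excluding eps and delta): {alpha, eta, lam, mu}.
Backdoor paths from eps to delta:
  P1: eps <- alpha -> delta
  P2: eps <- alpha -> lam -> eta <- mu -> delta
The empty set is not sufficient: P1 (eps <- alpha -> delta) has no collider blocking it and no conditioned non-collider, so it is open.
Try {alpha}:
  P1: blocked at fork node alpha ∈ conditioning set.
  P2: blocked at fork node alpha ∈ conditioning set.
{alpha} contains no descendant of eps and blocks every backdoor path.
No other singleton works — e.g. {mu} leaves P1 open — so {alpha} is the unique smallest valid adjustment set.

{alpha}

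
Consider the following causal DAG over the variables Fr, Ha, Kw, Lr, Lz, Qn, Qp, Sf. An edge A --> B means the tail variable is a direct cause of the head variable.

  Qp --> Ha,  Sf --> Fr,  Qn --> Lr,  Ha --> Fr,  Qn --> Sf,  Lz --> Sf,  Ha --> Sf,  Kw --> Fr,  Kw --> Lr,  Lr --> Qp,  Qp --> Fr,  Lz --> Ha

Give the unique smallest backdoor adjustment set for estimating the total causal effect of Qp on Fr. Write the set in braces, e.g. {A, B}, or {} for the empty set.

{Lr}

Variables eligible for adjustment (non-descendants of Qp, excluding Qp and Fr): {Kw, Lr, Lz, Qn}.
Backdoor paths from Qp to Fr:
  P1: Qp <- Lr <- Qn -> Sf <- Lz -> Ha -> Fr
  P2: Qp <- Lr <- Qn -> Sf <- Ha -> Fr
  P3: Qp <- Lr <- Qn -> Sf -> Fr
  P4: Qp <- Lr <- Kw -> Fr
The empty set is not sufficient: P3 (Qp <- Lr <- Qn -> Sf -> Fr) has no collider blocking it and no conditioned non-collider, so it is open.
Try {Lr}:
  P1: blocked at chain node Lr ∈ conditioning set.
  P2: blocked at chain node Lr ∈ conditioning set.
  P3: blocked at chain node Lr ∈ conditioning set.
  P4: blocked at chain node Lr ∈ conditioning set.
{Lr} contains no descendant of Qp and blocks every backdoor path.
No other singleton works — e.g. {Qn} leaves P4 open — so {Lr} is the unique smallest valid adjustment set.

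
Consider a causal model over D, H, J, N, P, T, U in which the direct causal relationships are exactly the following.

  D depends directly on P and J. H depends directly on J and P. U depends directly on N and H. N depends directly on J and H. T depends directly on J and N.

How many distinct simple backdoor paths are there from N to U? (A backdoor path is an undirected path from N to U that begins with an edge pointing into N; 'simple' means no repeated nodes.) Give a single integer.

3

A backdoor path from N to U is any simple undirected path whose first edge points into N (i.e. leaves N via a parent).
Parents of N: {H, J}.
Enumerating:
  P1: N <- J -> H -> U
  P2: N <- J -> D <- P -> H -> U
  P3: N <- H -> U
That exhausts the simple backdoor paths. Count: 3.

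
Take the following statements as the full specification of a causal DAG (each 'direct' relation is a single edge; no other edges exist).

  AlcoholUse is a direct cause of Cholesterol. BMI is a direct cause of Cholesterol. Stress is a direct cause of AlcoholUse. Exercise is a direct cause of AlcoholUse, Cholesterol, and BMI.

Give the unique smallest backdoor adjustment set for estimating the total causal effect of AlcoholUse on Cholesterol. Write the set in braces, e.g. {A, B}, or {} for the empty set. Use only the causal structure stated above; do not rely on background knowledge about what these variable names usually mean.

{Exercise}

Variables eligible for adjustment (non-descendants of AlcoholUse, excluding AlcoholUse and Cholesterol): {BMI, Exercise, Stress}.
Backdoor paths from AlcoholUse to Cholesterol:
  P1: AlcoholUse <- Exercise -> BMI -> Cholesterol
  P2: AlcoholUse <- Exercise -> Cholesterol
The empty set is not sufficient: P1 (AlcoholUse <- Exercise -> BMI -> Cholesterol) has no collider blocking it and no conditioned non-collider, so it is open.
Try {Exercise}:
  P1: blocked at fork node Exercise ∈ conditioning set.
  P2: blocked at fork node Exercise ∈ conditioning set.
{Exercise} contains no descendant of AlcoholUse and blocks every backdoor path.
No other singleton works — e.g. {BMI} leaves P2 open — so {Exercise} is the unique smallest valid adjustment set.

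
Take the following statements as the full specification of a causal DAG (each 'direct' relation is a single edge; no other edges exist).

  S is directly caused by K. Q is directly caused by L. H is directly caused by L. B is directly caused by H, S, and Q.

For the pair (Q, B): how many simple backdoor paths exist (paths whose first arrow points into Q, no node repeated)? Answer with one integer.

1

A backdoor path from Q to B is any simple undirected path whose first edge points into Q (i.e. leaves Q via a parent).
Parents of Q: {L}.
Enumerating:
  P1: Q <- L -> H -> B
That exhausts the simple backdoor paths. Count: 1.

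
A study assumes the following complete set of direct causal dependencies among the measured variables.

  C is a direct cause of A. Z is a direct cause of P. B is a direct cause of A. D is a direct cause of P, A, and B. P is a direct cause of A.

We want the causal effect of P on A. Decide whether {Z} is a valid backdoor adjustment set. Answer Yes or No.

Backdoor paths from P to A (paths whose first edge points into P):
  P1: P <- D -> B -> A
  P2: P <- D -> A
Condition 1 (no descendant of P in the set): holds — descendants of P are {A}; none are in {Z}.
Condition 2 (every backdoor path blocked by {Z}):
  P1: open — no interior node is in the conditioning set.
  P2: open — no interior node is in the conditioning set.
{Z} does not satisfy the backdoor criterion.

No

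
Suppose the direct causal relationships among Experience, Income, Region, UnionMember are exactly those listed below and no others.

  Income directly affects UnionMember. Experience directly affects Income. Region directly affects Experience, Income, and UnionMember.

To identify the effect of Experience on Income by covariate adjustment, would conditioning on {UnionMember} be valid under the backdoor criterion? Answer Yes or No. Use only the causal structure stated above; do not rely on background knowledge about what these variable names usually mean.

Backdoor paths from Experience to Income (paths whose first edge points into Experience):
  P1: Experience <- Region -> Income
  P2: Experience <- Region -> UnionMember <- Income
Condition 1 (no descendant of Experience in the set): FAILS — UnionMember is a descendant of Experience.
Condition 2 (every backdoor path blocked by {UnionMember}):
  P1: open — no interior node is in the conditioning set.
  P2: open — collider(s) UnionMember are conditioned on (or have a conditioned descendant) and no non-collider on the path is in the set.
{UnionMember} does not satisfy the backdoor criterion.

No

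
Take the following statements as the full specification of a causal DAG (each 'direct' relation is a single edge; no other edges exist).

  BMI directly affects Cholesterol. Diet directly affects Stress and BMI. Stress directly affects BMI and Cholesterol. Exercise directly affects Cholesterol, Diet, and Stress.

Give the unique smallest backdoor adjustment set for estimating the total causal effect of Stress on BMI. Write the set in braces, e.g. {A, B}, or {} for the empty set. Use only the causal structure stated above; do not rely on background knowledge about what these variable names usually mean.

Variables eligible for adjustment (non-descendants of Stress, excluding Stress and BMI): {Diet, Exercise}.
Backdoor paths from Stress to BMI:
  P1: Stress <- Exercise -> Diet -> BMI
  P2: Stress <- Exercise -> Cholesterol <- BMI
  P3: Stress <- Diet <- Exercise -> Cholesterol <- BMI
  P4: Stress <- Diet -> BMI
The empty set is not sufficient: P1 (Stress <- Exercise -> Diet -> BMI) has no collider blocking it and no conditioned non-collider, so it is open.
Try {Diet}:
  P1: blocked at chain node Diet ∈ conditioning set.
  P2: blocked at collider Cholesterol (neither it nor any descendant is in the conditioning set).
  P3: blocked at chain node Diet ∈ conditioning set.
  P4: blocked at fork node Diet ∈ conditioning set.
{Diet} contains no descendant of Stress and blocks every backdoor path.
No other singleton works — e.g. {Exercise} leaves P4 open — so {Diet} is the unique smallest valid adjustment set.

{Diet}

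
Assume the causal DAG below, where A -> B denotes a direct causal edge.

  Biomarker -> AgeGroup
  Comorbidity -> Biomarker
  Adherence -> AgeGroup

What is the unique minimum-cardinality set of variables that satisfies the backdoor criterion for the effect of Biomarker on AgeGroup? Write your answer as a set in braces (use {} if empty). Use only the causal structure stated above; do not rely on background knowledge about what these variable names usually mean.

Variables eligible for adjustment (non-descendants of Biomarker, excluding Biomarker and AgeGroup): {Adherence, Comorbidity}.
Backdoor paths from Biomarker to AgeGroup:
  (none)
With no backdoor paths the empty set already satisfies the criterion, and it is trivially minimal.

{}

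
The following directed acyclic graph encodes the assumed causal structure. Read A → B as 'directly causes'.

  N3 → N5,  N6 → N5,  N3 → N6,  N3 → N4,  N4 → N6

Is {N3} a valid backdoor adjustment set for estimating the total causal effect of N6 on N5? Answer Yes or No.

Backdoor paths from N6 to N5 (paths whose first edge points into N6):
  P1: N6 <- N3 -> N5
  P2: N6 <- N4 <- N3 -> N5
Condition 1 (no descendant of N6 in the set): holds — descendants of N6 are {N5}; none are in {N3}.
Condition 2 (every backdoor path blocked by {N3}):
  P1: blocked at fork node N3 ∈ conditioning set.
  P2: blocked at fork node N3 ∈ conditioning set.
{N3} satisfies the backdoor criterion.

Yes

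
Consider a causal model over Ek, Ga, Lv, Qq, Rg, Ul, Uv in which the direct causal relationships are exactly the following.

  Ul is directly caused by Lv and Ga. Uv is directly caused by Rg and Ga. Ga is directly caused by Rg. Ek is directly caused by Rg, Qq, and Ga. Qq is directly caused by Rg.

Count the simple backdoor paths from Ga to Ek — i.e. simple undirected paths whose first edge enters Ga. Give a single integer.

A backdoor path from Ga to Ek is any simple undirected path whose first edge points into Ga (i.e. leaves Ga via a parent).
Parents of Ga: {Rg}.
Enumerating:
  P1: Ga <- Rg -> Qq -> Ek
  P2: Ga <- Rg -> Ek
That exhausts the simple backdoor paths. Count: 2.

2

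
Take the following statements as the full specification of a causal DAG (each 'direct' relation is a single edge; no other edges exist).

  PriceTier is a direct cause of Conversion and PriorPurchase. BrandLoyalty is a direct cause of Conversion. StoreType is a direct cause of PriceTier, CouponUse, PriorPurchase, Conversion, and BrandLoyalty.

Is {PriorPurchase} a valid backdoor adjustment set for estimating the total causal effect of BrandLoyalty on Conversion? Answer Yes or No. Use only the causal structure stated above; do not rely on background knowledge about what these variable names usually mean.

Backdoor paths from BrandLoyalty to Conversion (paths whose first edge points into BrandLoyalty):
  P1: BrandLoyalty <- StoreType -> PriceTier -> Conversion
  P2: BrandLoyalty <- StoreType -> Conversion
  P3: BrandLoyalty <- StoreType -> PriorPurchase <- PriceTier -> Conversion
Condition 1 (no descendant of BrandLoyalty in the set): holds — descendants of BrandLoyalty are {Conversion}; none are in {PriorPurchase}.
Condition 2 (every backdoor path blocked by {PriorPurchase}):
  P1: open — no interior node is in the conditioning set.
  P2: open — no interior node is in the conditioning set.
  P3: open — collider(s) PriorPurchase are conditioned on (or have a conditioned descendant) and no non-collider on the path is in the set.
{PriorPurchase} does not satisfy the backdoor criterion.

No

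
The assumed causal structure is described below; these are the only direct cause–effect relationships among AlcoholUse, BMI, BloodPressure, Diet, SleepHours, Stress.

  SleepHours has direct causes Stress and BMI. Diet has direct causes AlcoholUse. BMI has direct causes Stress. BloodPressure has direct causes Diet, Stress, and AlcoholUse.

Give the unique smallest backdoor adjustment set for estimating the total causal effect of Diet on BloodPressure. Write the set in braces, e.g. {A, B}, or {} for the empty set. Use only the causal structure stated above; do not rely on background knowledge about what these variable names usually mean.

{AlcoholUse}

Variables eligible for adjustment (non-descendants of Diet, excluding Diet and BloodPressure): {AlcoholUse, BMI, SleepHours, Stress}.
Backdoor paths from Diet to BloodPressure:
  P1: Diet <- AlcoholUse -> BloodPressure
The empty set is not sufficient: P1 (Diet <- AlcoholUse -> BloodPressure) has no collider blocking it and no conditioned non-collider, so it is open.
Try {AlcoholUse}:
  P1: blocked at fork node AlcoholUse ∈ conditioning set.
{AlcoholUse} contains no descendant of Diet and blocks every backdoor path.
No other singleton works — e.g. {Stress} leaves P1 open — so {AlcoholUse} is the unique smallest valid adjustment set.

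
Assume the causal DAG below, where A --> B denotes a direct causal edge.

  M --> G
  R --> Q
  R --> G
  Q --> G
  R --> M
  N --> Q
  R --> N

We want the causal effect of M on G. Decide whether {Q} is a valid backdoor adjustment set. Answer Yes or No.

Backdoor paths from M to G (paths whose first edge points into M):
  P1: M <- R -> N -> Q -> G
  P2: M <- R -> Q -> G
  P3: M <- R -> G
Condition 1 (no descendant of M in the set): holds — descendants of M are {G}; none are in {Q}.
Condition 2 (every backdoor path blocked by {Q}):
  P1: blocked at chain node Q ∈ conditioning set.
  P2: blocked at chain node Q ∈ conditioning set.
  P3: open — no interior node is in the conditioning set.
{Q} does not satisfy the backdoor criterion.

No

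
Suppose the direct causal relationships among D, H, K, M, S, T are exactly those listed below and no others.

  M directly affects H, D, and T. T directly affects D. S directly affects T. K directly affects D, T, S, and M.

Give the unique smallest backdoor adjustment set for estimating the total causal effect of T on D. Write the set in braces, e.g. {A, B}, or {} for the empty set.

{K, M}

Variables eligible for adjustment (non-descendants of T, excluding T and D): {H, K, M, S}.
Backdoor paths from T to D:
  P1: T <- K -> M -> D
  P2: T <- K -> D
  P3: T <- M <- K -> D
  P4: T <- M -> D
  P5: T <- S <- K -> M -> D
  P6: T <- S <- K -> D
The empty set is not sufficient: P1 (T <- K -> M -> D) has no collider blocking it and no conditioned non-collider, so it is open.
Try {K, M}:
  P1: blocked at fork node K ∈ conditioning set.
  P2: blocked at fork node K ∈ conditioning set.
  P3: blocked at chain node M ∈ conditioning set.
  P4: blocked at fork node M ∈ conditioning set.
  P5: blocked at fork node K ∈ conditioning set.
  P6: blocked at fork node K ∈ conditioning set.
{K, M} contains no descendant of T and blocks every backdoor path.
Every element of {K, M} is needed (dropping K leaves P2 open; dropping M leaves P4 open), so no proper subset is valid.
Among all size-2 subsets of the eligible variables, only {K, M} blocks every backdoor path, so it is the unique smallest valid adjustment set.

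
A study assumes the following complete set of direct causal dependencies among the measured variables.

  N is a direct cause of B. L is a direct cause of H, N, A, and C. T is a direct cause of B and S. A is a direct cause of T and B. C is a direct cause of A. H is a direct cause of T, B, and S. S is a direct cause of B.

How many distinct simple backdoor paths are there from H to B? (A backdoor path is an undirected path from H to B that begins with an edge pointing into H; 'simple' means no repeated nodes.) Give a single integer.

7

A backdoor path from H to B is any simple undirected path whose first edge points into H (i.e. leaves H via a parent).
Parents of H: {L}.
Enumerating:
  P1: H <- L -> C -> A -> T -> S -> B
  P2: H <- L -> C -> A -> T -> B
  P3: H <- L -> C -> A -> B
  P4: H <- L -> A -> T -> S -> B
  P5: H <- L -> A -> T -> B
  P6: H <- L -> A -> B
  P7: H <- L -> N -> B
That exhausts the simple backdoor paths. Count: 7.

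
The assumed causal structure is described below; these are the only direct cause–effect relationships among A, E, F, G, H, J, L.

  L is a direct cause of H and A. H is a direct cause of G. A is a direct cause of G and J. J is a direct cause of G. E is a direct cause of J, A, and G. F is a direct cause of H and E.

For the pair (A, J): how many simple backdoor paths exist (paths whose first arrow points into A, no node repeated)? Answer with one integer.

7

A backdoor path from A to J is any simple undirected path whose first edge points into A (i.e. leaves A via a parent).
Parents of A: {E, L}.
Enumerating:
  P1: A <- E <- F -> H -> G <- J
  P2: A <- E -> J
  P3: A <- E -> G <- J
  P4: A <- L -> H <- F -> E -> J
  P5: A <- L -> H <- F -> E -> G <- J
  P6: A <- L -> H -> G <- E -> J
  P7: A <- L -> H -> G <- J
That exhausts the simple backdoor paths. Count: 7.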